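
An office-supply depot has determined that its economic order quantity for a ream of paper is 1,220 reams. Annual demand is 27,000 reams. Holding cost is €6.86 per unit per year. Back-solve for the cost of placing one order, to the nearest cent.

S ≈ €189.08

Invert the EOQ relation Q*² = 2DS/H.
From Q* = √(2DS/H): S = Q*²H / (2D) = 1,220² × 6.86 / (2 × 27,000) = 189.0819.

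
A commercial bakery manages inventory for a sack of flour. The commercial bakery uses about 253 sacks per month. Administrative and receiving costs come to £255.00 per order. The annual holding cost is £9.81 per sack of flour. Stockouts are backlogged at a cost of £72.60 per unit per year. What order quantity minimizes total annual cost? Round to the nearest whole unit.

Annual demand D = 253 × 12 = 3,036.
With planned backorders, Q* = √(2DS/H) · √((H+B)/B).
√(2DS/H) = √(2 × 3,036 × 255 / 9.81) = 397.284.
√((H+B)/B) = √((9.81+72.6)/72.6) = 1.0654.
Q* ≈ 423.275.

Q* ≈ 423 sacks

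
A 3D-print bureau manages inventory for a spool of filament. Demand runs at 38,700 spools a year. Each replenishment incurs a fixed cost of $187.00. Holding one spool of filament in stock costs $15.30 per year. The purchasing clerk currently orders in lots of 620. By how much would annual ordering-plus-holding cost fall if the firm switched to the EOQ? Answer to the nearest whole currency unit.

EOQ = √(2DS/H) = √(2 × 38,700 × 187 / 15.3) ≈ 972.63.
Cost at Q* = (D/Q*)S + (Q*/2)H = √(2DSH) ≈ $14,881.17.
Cost at Q = 620: (38,700/620)×187 + (620/2)×15.3 = $11,672.42 + $4,743.00 = $16,415.42.
Excess = $16,415.42 − $14,881.17 = $1,534.25.

Extra cost ≈ $1,534 per year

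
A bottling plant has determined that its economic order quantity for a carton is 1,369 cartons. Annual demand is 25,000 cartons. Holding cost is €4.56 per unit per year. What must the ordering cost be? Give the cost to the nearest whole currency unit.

The basic EOQ model gives Q* = √(2DS/H); rearrange for the unknown.
From Q* = √(2DS/H): S = Q*²H / (2D) = 1,369² × 4.56 / (2 × 25,000) = 170.9235.

S ≈ €171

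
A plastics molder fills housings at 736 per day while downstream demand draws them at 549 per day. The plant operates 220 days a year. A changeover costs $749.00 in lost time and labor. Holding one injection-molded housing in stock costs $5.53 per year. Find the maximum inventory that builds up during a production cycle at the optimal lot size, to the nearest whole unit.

I_max ≈ 2,883 housings

Annual demand D = 549 × 220 = 120,780.
Production build-up factor (1 − d/p) = 1 − 549/736 = 0.2541.
Q* = √(2DS / (H(1 − d/p))) = √(2 × 120,780 × 749 / (5.53 × 0.2541)).
= √(180,928,440 / 1.405) ≈ 11347.729.
Maximum inventory = Q*(1 − d/p) = 11347.729 × 0.2541 ≈ 2883.187.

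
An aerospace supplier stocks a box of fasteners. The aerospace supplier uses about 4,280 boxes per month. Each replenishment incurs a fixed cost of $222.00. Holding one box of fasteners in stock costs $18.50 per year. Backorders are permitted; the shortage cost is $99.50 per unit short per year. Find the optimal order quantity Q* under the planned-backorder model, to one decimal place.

Q* ≈ 1,209.1 boxes

Annual demand D = 4,280 × 12 = 51,360.
With planned backorders, Q* = √(2DS/H) · √((H+B)/B).
√(2DS/H) = √(2 × 51,360 × 222 / 18.5) = 1110.243.
√((H+B)/B) = √((18.5+99.5)/99.5) = 1.0890.
Q* ≈ 1209.059.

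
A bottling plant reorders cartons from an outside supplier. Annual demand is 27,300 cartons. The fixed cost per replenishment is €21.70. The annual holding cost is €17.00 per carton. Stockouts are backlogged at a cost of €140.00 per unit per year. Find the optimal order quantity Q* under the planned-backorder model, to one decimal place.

With planned backorders, Q* = √(2DS/H) · √((H+B)/B).
√(2DS/H) = √(2 × 27,300 × 21.7 / 17) = 263.999.
√((H+B)/B) = √((17+140)/140) = 1.0590.
Q* ≈ 279.568.

Q* ≈ 279.6 cartons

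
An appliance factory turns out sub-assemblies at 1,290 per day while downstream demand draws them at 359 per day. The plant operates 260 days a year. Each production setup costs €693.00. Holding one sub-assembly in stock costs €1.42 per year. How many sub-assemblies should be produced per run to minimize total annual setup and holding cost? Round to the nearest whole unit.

Annual demand D = 359 × 260 = 93,340.
Production build-up factor (1 − d/p) = 1 − 359/1,290 = 0.7217.
Q* = √(2DS / (H(1 − d/p))) = √(2 × 93,340 × 693 / (1.42 × 0.7217)).
= √(129,369,240 / 1.0248) ≈ 11235.473.

Q* ≈ 11,235 sub-assemblies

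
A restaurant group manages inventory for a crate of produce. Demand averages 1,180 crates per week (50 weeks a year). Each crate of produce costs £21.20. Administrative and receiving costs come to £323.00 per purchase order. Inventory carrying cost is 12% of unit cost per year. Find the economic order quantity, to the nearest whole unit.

Annual demand D = 1,180 × 50 = 59,000.
Holding cost H = 0.12 × £21.20 = £2.5440 per unit per year.
EOQ = √(2DS / H) = √(2 × 59,000 × 323 / 2.544).
= √(38,114,000 / 2.544) = √14,981,918.239 ≈ 3870.648.

Q* ≈ 3,871 crates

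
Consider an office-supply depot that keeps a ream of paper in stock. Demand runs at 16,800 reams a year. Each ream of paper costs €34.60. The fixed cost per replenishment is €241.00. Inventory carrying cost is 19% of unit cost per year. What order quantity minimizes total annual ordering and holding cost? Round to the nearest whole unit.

Holding cost H = 0.19 × €34.60 = €6.5740 per unit per year.
EOQ = √(2DS / H) = √(2 × 16,800 × 241 / 6.574).
= √(8,097,600 / 6.574) = √1,231,761.4846 ≈ 1109.848.

Q* ≈ 1,110 reams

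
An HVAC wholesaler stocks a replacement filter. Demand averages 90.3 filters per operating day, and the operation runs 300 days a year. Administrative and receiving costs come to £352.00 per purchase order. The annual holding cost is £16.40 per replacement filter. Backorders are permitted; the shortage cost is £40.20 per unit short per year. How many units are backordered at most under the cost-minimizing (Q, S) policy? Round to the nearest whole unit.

S* ≈ 371 filters

Annual demand D = 90.3 × 300 = 27,090.
With planned backorders, Q* = √(2DS/H) · √((H+B)/B).
√(2DS/H) = √(2 × 27,090 × 352 / 16.4) = 1078.373.
√((H+B)/B) = √((16.4+40.2)/40.2) = 1.1866.
Q* ≈ 1279.570.
S* = Q* · H/(H+B) = 1279.570 × 16.4/56.6 ≈ 370.759.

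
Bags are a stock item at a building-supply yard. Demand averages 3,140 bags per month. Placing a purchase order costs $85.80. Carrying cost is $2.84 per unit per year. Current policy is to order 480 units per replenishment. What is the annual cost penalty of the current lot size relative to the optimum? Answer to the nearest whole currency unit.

Annual demand D = 3,140 × 12 = 37,680.
EOQ = √(2DS/H) = √(2 × 37,680 × 85.8 / 2.84) ≈ 1508.88.
Cost at Q* = (D/Q*)S + (Q*/2)H = √(2DSH) ≈ $4,285.22.
Cost at Q = 480: (37,680/480)×85.8 + (480/2)×2.84 = $6,735.30 + $681.60 = $7,416.90.
Excess = $7,416.90 − $4,285.22 = $3,131.68.

Extra cost ≈ $3,132 per year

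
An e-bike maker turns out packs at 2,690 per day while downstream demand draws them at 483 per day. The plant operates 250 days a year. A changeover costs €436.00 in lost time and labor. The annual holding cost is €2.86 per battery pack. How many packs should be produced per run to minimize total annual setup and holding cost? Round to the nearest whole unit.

Annual demand D = 483 × 250 = 120,750.
Production build-up factor (1 − d/p) = 1 − 483/2,690 = 0.8204.
Q* = √(2DS / (H(1 − d/p))) = √(2 × 120,750 × 436 / (2.86 × 0.8204)).
= √(105,294,000 / 2.3465) ≈ 6698.750.

Q* ≈ 6,699 packs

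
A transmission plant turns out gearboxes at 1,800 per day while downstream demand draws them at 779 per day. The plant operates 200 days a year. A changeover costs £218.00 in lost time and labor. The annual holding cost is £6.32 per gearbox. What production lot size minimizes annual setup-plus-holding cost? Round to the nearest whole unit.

Annual demand D = 779 × 200 = 155,800.
Production build-up factor (1 − d/p) = 1 − 779/1,800 = 0.5672.
Q* = √(2DS / (H(1 − d/p))) = √(2 × 155,800 × 218 / (6.32 × 0.5672)).
= √(67,928,800 / 3.5848) ≈ 4353.032.

Q* ≈ 4,353 gearboxes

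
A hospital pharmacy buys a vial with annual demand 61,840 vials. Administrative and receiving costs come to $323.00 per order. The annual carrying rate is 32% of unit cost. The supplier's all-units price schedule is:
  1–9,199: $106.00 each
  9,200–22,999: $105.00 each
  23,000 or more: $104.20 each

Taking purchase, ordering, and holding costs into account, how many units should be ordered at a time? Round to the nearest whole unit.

Q* ≈ 1,085 vials

Holding cost per unit per year at price C is H = 0.32·C.
Candidates are each tier's EOQ (if it falls in that tier) and each price-break quantity.
EOQ at $106.00 = 1085.2 (feasible in tier 1): TC = 61,840×$106.00 + (61,840/1085.2)×323 + (1085.2/2)×0.32×$106.00 = $6,591,851.11.
EOQ at $105.00 = 1090.4 < 9200, so use break Q=9200: TC = 61,840×$105.00 + (61,840/9200.0)×323 + (9200.0/2)×0.32×$105.00 = $6,649,931.12.
EOQ at $104.20 = 1094.6 < 23000, so use break Q=23000: TC = 61,840×$104.20 + (61,840/23000.0)×323 + (23000.0/2)×0.32×$104.20 = $6,828,052.45.
Lowest total cost is $6,591,851.11 at Q = 1085.2.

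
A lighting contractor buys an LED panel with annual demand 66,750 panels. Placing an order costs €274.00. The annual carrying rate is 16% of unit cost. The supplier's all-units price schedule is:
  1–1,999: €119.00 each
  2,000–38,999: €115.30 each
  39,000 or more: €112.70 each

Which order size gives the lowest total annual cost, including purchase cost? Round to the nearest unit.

Holding cost per unit per year at price C is H = 0.16·C.
Candidates are each tier's EOQ (if it falls in that tier) and each price-break quantity.
EOQ at €119.00 = 1386.1 (feasible in tier 1): TC = 66,750×€119.00 + (66,750/1386.1)×274 + (1386.1/2)×0.16×€119.00 = €7,969,640.61.
EOQ at €115.30 = 1408.1 < 2000, so use break Q=2000: TC = 66,750×€115.30 + (66,750/2000.0)×274 + (2000.0/2)×0.16×€115.30 = €7,723,867.75.
EOQ at €112.70 = 1424.3 < 39000, so use break Q=39000: TC = 66,750×€112.70 + (66,750/39000.0)×274 + (39000.0/2)×0.16×€112.70 = €7,874,817.96.
Lowest total cost is €7,723,867.75 at Q = 2000.0.

Q* ≈ 2,000 panels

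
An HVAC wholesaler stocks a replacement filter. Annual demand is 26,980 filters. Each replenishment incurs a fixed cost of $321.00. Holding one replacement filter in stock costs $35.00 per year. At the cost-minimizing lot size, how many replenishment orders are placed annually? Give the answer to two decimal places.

N ≈ 38.35 orders per year

Q* = √(2DS/H) = √(2 × 26,980 × 321 / 35) ≈ 703.48.
Orders per year = D / Q* = 26,980 / 703.48 ≈ 38.352.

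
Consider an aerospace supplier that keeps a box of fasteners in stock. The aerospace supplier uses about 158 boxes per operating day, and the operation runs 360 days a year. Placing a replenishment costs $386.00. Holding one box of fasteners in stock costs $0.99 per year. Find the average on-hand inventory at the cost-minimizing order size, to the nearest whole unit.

Average inventory ≈ 3,330 boxes

Annual demand D = 158 × 360 = 56,880.
Q* = √(2DS/H) = √(2 × 56,880 × 386 / 0.99) ≈ 6659.95.
Average inventory = Q*/2 ≈ 6659.95 / 2 = 3329.974.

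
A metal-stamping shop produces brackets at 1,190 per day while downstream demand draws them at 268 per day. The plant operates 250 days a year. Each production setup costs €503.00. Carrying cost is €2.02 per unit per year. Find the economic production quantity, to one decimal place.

Q* ≈ 6,562.5 brackets

Annual demand D = 268 × 250 = 67,000.
Production build-up factor (1 − d/p) = 1 − 268/1,190 = 0.7748.
Q* = √(2DS / (H(1 − d/p))) = √(2 × 67,000 × 503 / (2.02 × 0.7748)).
= √(67,402,000 / 1.5651) ≈ 6562.491.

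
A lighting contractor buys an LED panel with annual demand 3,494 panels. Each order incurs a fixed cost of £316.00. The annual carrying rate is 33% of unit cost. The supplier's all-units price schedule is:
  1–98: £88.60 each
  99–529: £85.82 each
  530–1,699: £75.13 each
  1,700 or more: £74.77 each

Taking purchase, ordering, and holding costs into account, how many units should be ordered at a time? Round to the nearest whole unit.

Q* ≈ 530 panels

Holding cost per unit per year at price C is H = 0.33·C.
Evaluate total cost at each tier's feasible EOQ or, if the EOQ is below the tier, at the tier's minimum quantity.
Tier 1 (£88.60): EOQ = 274.8 exceeds tier's upper bound 98, so this tier is dominated.
EOQ at £85.82 = 279.2 (feasible in tier 2): TC = 3,494×£85.82 + (3,494/279.2)×316 + (279.2/2)×0.33×£85.82 = £307,763.16.
EOQ at £75.13 = 298.4 < 530, so use break Q=530: TC = 3,494×£75.13 + (3,494/530.0)×316 + (530.0/2)×0.33×£75.13 = £271,157.55.
EOQ at £74.77 = 299.2 < 1700, so use break Q=1700: TC = 3,494×£74.77 + (3,494/1700.0)×316 + (1700.0/2)×0.33×£74.77 = £282,868.84.
Lowest total cost is £271,157.55 at Q = 530.0.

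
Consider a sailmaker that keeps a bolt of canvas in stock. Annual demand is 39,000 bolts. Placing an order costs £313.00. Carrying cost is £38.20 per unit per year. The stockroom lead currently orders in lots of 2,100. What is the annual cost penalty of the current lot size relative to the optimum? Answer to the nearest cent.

Extra cost ≈ £15,384.11 per year

EOQ = √(2DS/H) = √(2 × 39,000 × 313 / 38.2) ≈ 799.44.
Cost at Q* = (D/Q*)S + (Q*/2)H = √(2DSH) ≈ £30,538.74.
Cost at Q = 2,100: (39,000/2,100)×313 + (2,100/2)×38.2 = £5,812.86 + £40,110.00 = £45,922.86.
Excess = £45,922.86 − £30,538.74 = £15,384.11.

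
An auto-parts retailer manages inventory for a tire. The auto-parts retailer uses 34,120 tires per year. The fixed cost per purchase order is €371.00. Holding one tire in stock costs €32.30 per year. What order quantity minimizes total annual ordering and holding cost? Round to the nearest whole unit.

Q* ≈ 885 tires

EOQ = √(2DS / H) = √(2 × 34,120 × 371 / 32.3).
= √(25,317,040 / 32.3) = √783,809.2879 ≈ 885.330.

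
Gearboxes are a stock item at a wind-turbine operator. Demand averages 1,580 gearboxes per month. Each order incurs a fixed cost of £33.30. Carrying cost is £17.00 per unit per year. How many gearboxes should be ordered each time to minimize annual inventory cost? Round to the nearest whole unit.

Q* ≈ 273 gearboxes

Annual demand D = 1,580 × 12 = 18,960.
EOQ = √(2DS / H) = √(2 × 18,960 × 33.3 / 17).
= √(1,262,736 / 17) = √74,278.5882 ≈ 272.541.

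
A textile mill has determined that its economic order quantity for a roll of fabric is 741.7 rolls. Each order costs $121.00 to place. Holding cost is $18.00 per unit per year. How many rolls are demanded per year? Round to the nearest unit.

D ≈ 40,918 rolls per year

Invert the EOQ relation Q*² = 2DS/H.
From Q* = √(2DS/H): D = Q*²H / (2S) = 741.7² × 18 / (2 × 121) = 40917.934.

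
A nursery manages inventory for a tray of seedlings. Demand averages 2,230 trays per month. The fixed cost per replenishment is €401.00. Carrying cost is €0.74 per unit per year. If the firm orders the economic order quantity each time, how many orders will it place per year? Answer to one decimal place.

Annual demand D = 2,230 × 12 = 26,760.
The optimal lot size = √(2DS/H) = √(2 × 26,760 × 401 / 0.74) ≈ 5385.36.
Orders per year = D / Q* = 26,760 / 5385.36 ≈ 4.969.

N ≈ 5.0 orders per year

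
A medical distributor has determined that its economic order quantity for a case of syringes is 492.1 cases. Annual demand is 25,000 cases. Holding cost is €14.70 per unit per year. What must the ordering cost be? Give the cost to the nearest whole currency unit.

S ≈ €71

The basic EOQ model gives Q* = √(2DS/H); rearrange for the unknown.
From Q* = √(2DS/H): S = Q*²H / (2D) = 492.1² × 14.7 / (2 × 25,000) = 71.1957.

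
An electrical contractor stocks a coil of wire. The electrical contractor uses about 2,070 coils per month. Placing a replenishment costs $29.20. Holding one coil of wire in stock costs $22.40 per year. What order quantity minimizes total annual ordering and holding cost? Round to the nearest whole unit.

Q* ≈ 254 coils

Annual demand D = 2,070 × 12 = 24,840.
EOQ = √(2DS / H) = √(2 × 24,840 × 29.2 / 22.4).
= √(1,450,656 / 22.4) = √64,761.4286 ≈ 254.483.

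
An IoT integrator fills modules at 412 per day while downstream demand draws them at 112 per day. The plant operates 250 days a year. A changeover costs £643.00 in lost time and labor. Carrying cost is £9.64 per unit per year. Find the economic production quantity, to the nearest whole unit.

Q* ≈ 2,265 modules

Annual demand D = 112 × 250 = 28,000.
Production build-up factor (1 − d/p) = 1 − 112/412 = 0.7282.
Q* = √(2DS / (H(1 − d/p))) = √(2 × 28,000 × 643 / (9.64 × 0.7282)).
= √(36,008,000 / 7.0194) ≈ 2264.900.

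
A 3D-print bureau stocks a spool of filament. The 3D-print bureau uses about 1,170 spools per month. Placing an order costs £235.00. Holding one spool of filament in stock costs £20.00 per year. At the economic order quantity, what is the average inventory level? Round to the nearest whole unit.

Annual demand D = 1,170 × 12 = 14,040.
The optimal lot size = √(2DS/H) = √(2 × 14,040 × 235 / 20) ≈ 574.40.
Average inventory = Q*/2 ≈ 574.40 / 2 = 287.202.

Average inventory ≈ 287 spools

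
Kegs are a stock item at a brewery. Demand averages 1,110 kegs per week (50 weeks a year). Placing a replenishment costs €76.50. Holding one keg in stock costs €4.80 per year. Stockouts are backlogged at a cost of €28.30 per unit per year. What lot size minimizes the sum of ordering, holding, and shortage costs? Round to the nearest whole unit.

Q* ≈ 1,438 kegs

Annual demand D = 1,110 × 50 = 55,500.
With planned backorders, Q* = √(2DS/H) · √((H+B)/B).
√(2DS/H) = √(2 × 55,500 × 76.5 / 4.8) = 1330.061.
√((H+B)/B) = √((4.8+28.3)/28.3) = 1.0815.
Q* ≈ 1438.442.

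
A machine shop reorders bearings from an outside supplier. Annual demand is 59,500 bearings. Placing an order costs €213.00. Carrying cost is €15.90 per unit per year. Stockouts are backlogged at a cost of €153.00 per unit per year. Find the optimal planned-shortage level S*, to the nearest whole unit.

S* ≈ 125 bearings

With planned backorders, Q* = √(2DS/H) · √((H+B)/B).
√(2DS/H) = √(2 × 59,500 × 213 / 15.9) = 1262.597.
√((H+B)/B) = √((15.9+153)/153) = 1.0507.
Q* ≈ 1326.581.
S* = Q* · H/(H+B) = 1326.581 × 15.9/168.9 ≈ 124.882.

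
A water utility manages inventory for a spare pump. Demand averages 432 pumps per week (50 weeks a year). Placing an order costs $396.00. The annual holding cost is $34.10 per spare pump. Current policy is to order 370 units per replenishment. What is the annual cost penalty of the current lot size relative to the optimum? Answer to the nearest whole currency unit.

Extra cost ≈ $5,274 per year

Annual demand D = 432 × 50 = 21,600.
EOQ = √(2DS/H) = √(2 × 21,600 × 396 / 34.1) ≈ 708.29.
Cost at Q* = (D/Q*)S + (Q*/2)H = √(2DSH) ≈ $24,152.75.
Cost at Q = 370: (21,600/370)×396 + (370/2)×34.1 = $23,117.84 + $6,308.50 = $29,426.34.
Excess = $29,426.34 − $24,152.75 = $5,273.58.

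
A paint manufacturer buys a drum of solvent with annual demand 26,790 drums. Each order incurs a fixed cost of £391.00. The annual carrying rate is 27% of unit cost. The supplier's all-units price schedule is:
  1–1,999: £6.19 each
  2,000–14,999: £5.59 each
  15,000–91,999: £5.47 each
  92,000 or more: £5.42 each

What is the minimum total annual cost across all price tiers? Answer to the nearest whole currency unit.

Holding cost per unit per year at price C is H = 0.27·C.
Evaluate total cost at each tier's feasible EOQ or, if the EOQ is below the tier, at the tier's minimum quantity.
Tier 1 (£6.19): EOQ = 3540.5 exceeds tier's upper bound 1999, so this tier is dominated.
EOQ at £5.59 = 3725.6 (feasible in tier 2): TC = 26,790×£5.59 + (26,790/3725.6)×391 + (3725.6/2)×0.27×£5.59 = £155,379.22.
EOQ at £5.47 = 3766.3 < 15000, so use break Q=15000: TC = 26,790×£5.47 + (26,790/15000.0)×391 + (15000.0/2)×0.27×£5.47 = £158,316.38.
EOQ at £5.42 = 3783.6 < 92000, so use break Q=92000: TC = 26,790×£5.42 + (26,790/92000.0)×391 + (92000.0/2)×0.27×£5.42 = £212,632.06.
Lowest total cost among the candidates is at Q = 3725.6.

TC* ≈ £155,379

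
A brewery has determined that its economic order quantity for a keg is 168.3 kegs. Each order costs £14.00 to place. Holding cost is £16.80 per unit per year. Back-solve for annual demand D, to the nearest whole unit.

Squaring Q* = √(2DS/H) gives Q*² = 2DS/H.
From Q* = √(2DS/H): D = Q*²H / (2S) = 168.3² × 16.8 / (2 × 14) = 16994.934.

D ≈ 16,995 kegs per year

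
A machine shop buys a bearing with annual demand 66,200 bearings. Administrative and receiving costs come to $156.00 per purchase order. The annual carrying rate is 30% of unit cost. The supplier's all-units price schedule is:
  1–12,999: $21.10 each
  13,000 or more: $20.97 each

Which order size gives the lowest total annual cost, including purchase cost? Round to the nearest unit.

Q* ≈ 1,806 bearings

Holding cost per unit per year at price C is H = 0.30·C.
Candidates are each tier's EOQ (if it falls in that tier) and each price-break quantity.
EOQ at $21.10 = 1806.4 (feasible in tier 1): TC = 66,200×$21.10 + (66,200/1806.4)×156 + (1806.4/2)×0.30×$21.10 = $1,408,254.26.
EOQ at $20.97 = 1812.0 < 13000, so use break Q=13000: TC = 66,200×$20.97 + (66,200/13000.0)×156 + (13000.0/2)×0.30×$20.97 = $1,429,899.90.
Lowest total cost is $1,408,254.26 at Q = 1806.4.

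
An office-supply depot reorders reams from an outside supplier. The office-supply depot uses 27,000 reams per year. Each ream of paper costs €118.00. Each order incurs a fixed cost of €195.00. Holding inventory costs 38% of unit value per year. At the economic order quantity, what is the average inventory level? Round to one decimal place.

Average inventory ≈ 242.3 reams

Holding cost H = 0.38 × €118.00 = €44.8400 per unit per year.
Q* = √(2DS/H) = √(2 × 27,000 × 195 / 44.84) ≈ 484.60.
Average inventory = Q*/2 ≈ 484.60 / 2 = 242.299.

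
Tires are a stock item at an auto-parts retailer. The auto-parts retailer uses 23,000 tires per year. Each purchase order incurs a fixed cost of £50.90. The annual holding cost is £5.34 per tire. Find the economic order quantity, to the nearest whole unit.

EOQ = √(2DS / H) = √(2 × 23,000 × 50.9 / 5.34).
= √(2,341,400 / 5.34) = √438,464.4195 ≈ 662.166.

Q* ≈ 662 tires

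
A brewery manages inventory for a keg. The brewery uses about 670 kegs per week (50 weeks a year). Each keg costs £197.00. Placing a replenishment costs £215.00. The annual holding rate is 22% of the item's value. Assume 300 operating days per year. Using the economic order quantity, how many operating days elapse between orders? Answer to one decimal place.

Annual demand D = 670 × 50 = 33,500.
Holding cost H = 0.22 × £197.00 = £43.3400 per unit per year.
Q* = √(2DS/H) = √(2 × 33,500 × 215 / 43.34) ≈ 576.52.
Cycle time = Q*/D × 300 = 576.52 / 33,500 × 300 ≈ 5.163 days.

T ≈ 5.2 days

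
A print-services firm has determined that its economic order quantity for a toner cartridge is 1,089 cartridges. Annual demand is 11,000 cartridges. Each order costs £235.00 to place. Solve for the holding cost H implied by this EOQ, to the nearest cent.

Squaring Q* = √(2DS/H) gives Q*² = 2DS/H.
From Q* = √(2DS/H): H = 2DS / Q*² = 2 × 11,000 × 235 / 1,089² = 4.3595.

H ≈ £4.36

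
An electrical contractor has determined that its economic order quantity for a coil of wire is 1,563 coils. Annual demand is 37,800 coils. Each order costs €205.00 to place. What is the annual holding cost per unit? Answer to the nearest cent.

H ≈ €6.34

Squaring Q* = √(2DS/H) gives Q*² = 2DS/H.
From Q* = √(2DS/H): H = 2DS / Q*² = 2 × 37,800 × 205 / 1,563² = 6.3439.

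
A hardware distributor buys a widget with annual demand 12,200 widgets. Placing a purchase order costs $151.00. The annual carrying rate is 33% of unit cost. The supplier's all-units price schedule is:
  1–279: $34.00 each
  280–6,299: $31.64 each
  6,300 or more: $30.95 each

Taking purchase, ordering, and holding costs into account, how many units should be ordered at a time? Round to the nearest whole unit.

Q* ≈ 594 widgets

Holding cost per unit per year at price C is H = 0.33·C.
Evaluate total cost at each tier's feasible EOQ or, if the EOQ is below the tier, at the tier's minimum quantity.
Tier 1 ($34.00): EOQ = 573.0 exceeds tier's upper bound 279, so this tier is dominated.
EOQ at $31.64 = 594.0 (feasible in tier 2): TC = 12,200×$31.64 + (12,200/594.0)×151 + (594.0/2)×0.33×$31.64 = $392,210.38.
EOQ at $30.95 = 600.6 < 6300, so use break Q=6300: TC = 12,200×$30.95 + (12,200/6300.0)×151 + (6300.0/2)×0.33×$30.95 = $410,054.94.
Lowest total cost is $392,210.38 at Q = 594.0.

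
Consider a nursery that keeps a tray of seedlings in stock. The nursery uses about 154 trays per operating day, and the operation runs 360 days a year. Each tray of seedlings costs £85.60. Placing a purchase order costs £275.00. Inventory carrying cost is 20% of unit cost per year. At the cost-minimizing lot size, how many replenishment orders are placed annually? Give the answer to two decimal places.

Annual demand D = 154 × 360 = 55,440.
Holding cost H = 0.20 × £85.60 = £17.1200 per unit per year.
The optimal lot size = √(2DS/H) = √(2 × 55,440 × 275 / 17.12) ≈ 1334.57.
Orders per year = D / Q* = 55,440 / 1334.57 ≈ 41.541.

N ≈ 41.54 orders per year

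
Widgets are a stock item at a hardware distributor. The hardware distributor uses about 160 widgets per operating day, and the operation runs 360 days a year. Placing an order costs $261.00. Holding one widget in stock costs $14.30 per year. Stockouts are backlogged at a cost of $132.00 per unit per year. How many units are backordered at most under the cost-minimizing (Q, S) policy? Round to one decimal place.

Annual demand D = 160 × 360 = 57,600.
With planned backorders, Q* = √(2DS/H) · √((H+B)/B).
√(2DS/H) = √(2 × 57,600 × 261 / 14.3) = 1450.035.
√((H+B)/B) = √((14.3+132)/132) = 1.0528.
Q* ≈ 1526.559.
S* = Q* · H/(H+B) = 1526.559 × 14.3/146.3 ≈ 149.213.

S* ≈ 149.2 widgets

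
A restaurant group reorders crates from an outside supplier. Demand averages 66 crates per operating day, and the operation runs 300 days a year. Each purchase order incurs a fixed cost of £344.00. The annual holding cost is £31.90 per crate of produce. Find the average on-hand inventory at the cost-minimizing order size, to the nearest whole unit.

Annual demand D = 66 × 300 = 19,800.
The optimal lot size = √(2DS/H) = √(2 × 19,800 × 344 / 31.9) ≈ 653.48.
Average inventory = Q*/2 ≈ 653.48 / 2 = 326.739.

Average inventory ≈ 327 crates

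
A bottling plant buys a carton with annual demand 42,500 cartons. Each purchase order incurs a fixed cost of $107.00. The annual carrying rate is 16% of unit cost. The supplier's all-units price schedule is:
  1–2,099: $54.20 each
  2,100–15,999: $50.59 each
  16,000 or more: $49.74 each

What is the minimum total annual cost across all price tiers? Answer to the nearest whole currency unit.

TC* ≈ $2,160,740

Holding cost per unit per year at price C is H = 0.16·C.
Evaluate total cost at each tier's feasible EOQ or, if the EOQ is below the tier, at the tier's minimum quantity.
EOQ at $54.20 = 1024.1 (feasible in tier 1): TC = 42,500×$54.20 + (42,500/1024.1)×107 + (1024.1/2)×0.16×$54.20 = $2,312,380.98.
EOQ at $50.59 = 1060.0 < 2100, so use break Q=2100: TC = 42,500×$50.59 + (42,500/2100.0)×107 + (2100.0/2)×0.16×$50.59 = $2,160,739.60.
EOQ at $49.74 = 1069.0 < 16000, so use break Q=16000: TC = 42,500×$49.74 + (42,500/16000.0)×107 + (16000.0/2)×0.16×$49.74 = $2,177,901.42.
Lowest total cost among the candidates is at Q = 2100.0.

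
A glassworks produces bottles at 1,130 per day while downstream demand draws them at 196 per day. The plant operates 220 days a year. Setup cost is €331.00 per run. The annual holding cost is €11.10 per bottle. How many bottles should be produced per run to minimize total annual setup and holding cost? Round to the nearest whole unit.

Annual demand D = 196 × 220 = 43,120.
Production build-up factor (1 − d/p) = 1 − 196/1,130 = 0.8265.
Q* = √(2DS / (H(1 − d/p))) = √(2 × 43,120 × 331 / (11.1 × 0.8265)).
= √(28,545,440 / 9.1747) ≈ 1763.895.

Q* ≈ 1,764 bottles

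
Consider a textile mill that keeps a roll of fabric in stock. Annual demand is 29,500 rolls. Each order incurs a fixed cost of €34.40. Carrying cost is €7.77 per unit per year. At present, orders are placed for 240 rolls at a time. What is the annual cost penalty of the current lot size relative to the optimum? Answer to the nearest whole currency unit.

EOQ = √(2DS/H) = √(2 × 29,500 × 34.4 / 7.77) ≈ 511.09.
Cost at Q* = (D/Q*)S + (Q*/2)H = √(2DSH) ≈ €3,971.14.
Cost at Q = 240: (29,500/240)×34.4 + (240/2)×7.77 = €4,228.33 + €932.40 = €5,160.73.
Excess = €5,160.73 − €3,971.14 = €1,189.59.

Extra cost ≈ €1,190 per year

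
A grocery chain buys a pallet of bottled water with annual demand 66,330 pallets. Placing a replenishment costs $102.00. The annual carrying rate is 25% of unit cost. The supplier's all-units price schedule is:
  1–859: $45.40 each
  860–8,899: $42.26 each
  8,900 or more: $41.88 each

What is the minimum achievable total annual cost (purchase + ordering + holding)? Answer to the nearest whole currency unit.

TC* ≈ $2,815,062

Holding cost per unit per year at price C is H = 0.25·C.
Evaluate total cost at each tier's feasible EOQ or, if the EOQ is below the tier, at the tier's minimum quantity.
Tier 1 ($45.40): EOQ = 1091.9 exceeds tier's upper bound 859, so this tier is dominated.
EOQ at $42.26 = 1131.7 (feasible in tier 2): TC = 66,330×$42.26 + (66,330/1131.7)×102 + (1131.7/2)×0.25×$42.26 = $2,815,062.32.
EOQ at $41.88 = 1136.8 < 8900, so use break Q=8900: TC = 66,330×$41.88 + (66,330/8900.0)×102 + (8900.0/2)×0.25×$41.88 = $2,825,252.09.
Lowest total cost among the candidates is at Q = 1131.7.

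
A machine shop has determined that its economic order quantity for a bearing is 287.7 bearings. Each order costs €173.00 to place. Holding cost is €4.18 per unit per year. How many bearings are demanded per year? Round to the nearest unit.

The basic EOQ model gives Q* = √(2DS/H); rearrange for the unknown.
From Q* = √(2DS/H): D = Q*²H / (2S) = 287.7² × 4.18 / (2 × 173) = 999.954.

D ≈ 1,000 bearings per year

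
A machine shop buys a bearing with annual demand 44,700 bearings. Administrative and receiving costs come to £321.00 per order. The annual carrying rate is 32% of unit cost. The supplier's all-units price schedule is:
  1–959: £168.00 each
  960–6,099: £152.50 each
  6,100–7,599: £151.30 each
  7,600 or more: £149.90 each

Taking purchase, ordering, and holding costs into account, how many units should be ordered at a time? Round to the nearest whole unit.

Holding cost per unit per year at price C is H = 0.32·C.
Evaluate total cost at each tier's feasible EOQ or, if the EOQ is below the tier, at the tier's minimum quantity.
EOQ at £168.00 = 730.6 (feasible in tier 1): TC = 44,700×£168.00 + (44,700/730.6)×321 + (730.6/2)×0.32×£168.00 = £7,548,878.14.
EOQ at £152.50 = 766.9 < 960, so use break Q=960: TC = 44,700×£152.50 + (44,700/960.0)×321 + (960.0/2)×0.32×£152.50 = £6,855,120.56.
EOQ at £151.30 = 769.9 < 6100, so use break Q=6100: TC = 44,700×£151.30 + (44,700/6100.0)×321 + (6100.0/2)×0.32×£151.30 = £6,913,131.05.
EOQ at £149.90 = 773.5 < 7600, so use break Q=7600: TC = 44,700×£149.90 + (44,700/7600.0)×321 + (7600.0/2)×0.32×£149.90 = £6,884,696.39.
Lowest total cost is £6,855,120.56 at Q = 960.0.

Q* ≈ 960 bearings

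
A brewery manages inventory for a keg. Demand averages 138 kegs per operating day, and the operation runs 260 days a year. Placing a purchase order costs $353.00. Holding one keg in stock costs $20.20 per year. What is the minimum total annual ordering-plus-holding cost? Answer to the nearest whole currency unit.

Annual demand D = 138 × 260 = 35,880.
EOQ = √(2DS/H) = √(2 × 35,880 × 353 / 20.2) ≈ 1119.83.
At the optimum the two cost components are equal, so total cost = 2·(Q*/2)H = Q*·H.
Minimum total = √(2DSH) = √(2 × 35,880 × 353 × 20.2) ≈ 22620.607.

TC* ≈ $22,621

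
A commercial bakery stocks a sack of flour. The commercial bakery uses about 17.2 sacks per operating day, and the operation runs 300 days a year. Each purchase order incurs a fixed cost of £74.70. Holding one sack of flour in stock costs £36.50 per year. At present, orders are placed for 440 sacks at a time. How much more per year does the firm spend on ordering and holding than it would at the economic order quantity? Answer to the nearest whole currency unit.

Extra cost ≈ £3,602 per year

Annual demand D = 17.2 × 300 = 5,160.
EOQ = √(2DS/H) = √(2 × 5,160 × 74.7 / 36.5) ≈ 145.33.
Cost at Q* = (D/Q*)S + (Q*/2)H = √(2DSH) ≈ £5,304.53.
Cost at Q = 440: (5,160/440)×74.7 + (440/2)×36.5 = £876.03 + £8,030.00 = £8,906.03.
Excess = £8,906.03 − £5,304.53 = £3,601.50.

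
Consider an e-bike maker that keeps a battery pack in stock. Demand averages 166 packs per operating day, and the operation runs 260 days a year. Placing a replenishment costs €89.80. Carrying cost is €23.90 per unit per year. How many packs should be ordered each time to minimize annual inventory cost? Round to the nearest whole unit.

Annual demand D = 166 × 260 = 43,160.
EOQ = √(2DS / H) = √(2 × 43,160 × 89.8 / 23.9).
= √(7,751,536 / 23.9) = √324,332.0502 ≈ 569.502.

Q* ≈ 570 packs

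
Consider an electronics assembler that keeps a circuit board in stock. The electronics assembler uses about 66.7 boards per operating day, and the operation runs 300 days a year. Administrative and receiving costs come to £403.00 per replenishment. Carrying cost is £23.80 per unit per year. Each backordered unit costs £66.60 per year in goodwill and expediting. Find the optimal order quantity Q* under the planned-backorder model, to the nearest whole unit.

Q* ≈ 959 boards

Annual demand D = 66.7 × 300 = 20,010.
With planned backorders, Q* = √(2DS/H) · √((H+B)/B).
√(2DS/H) = √(2 × 20,010 × 403 / 23.8) = 823.195.
√((H+B)/B) = √((23.8+66.6)/66.6) = 1.1651.
Q* ≈ 959.069.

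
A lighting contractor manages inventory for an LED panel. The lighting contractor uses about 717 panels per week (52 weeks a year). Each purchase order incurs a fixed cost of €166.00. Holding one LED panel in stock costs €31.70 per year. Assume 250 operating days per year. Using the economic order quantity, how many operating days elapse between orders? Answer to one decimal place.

Annual demand D = 717 × 52 = 37,284.
The optimal lot size = √(2DS/H) = √(2 × 37,284 × 166 / 31.7) ≈ 624.89.
Cycle time = Q*/D × 250 = 624.89 / 37,284 × 250 ≈ 4.190 days.

T ≈ 4.2 days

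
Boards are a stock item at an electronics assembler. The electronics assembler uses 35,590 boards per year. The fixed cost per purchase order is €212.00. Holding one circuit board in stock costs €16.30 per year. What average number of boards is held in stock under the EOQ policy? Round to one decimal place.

Average inventory ≈ 481.1 boards

Q* = √(2DS/H) = √(2 × 35,590 × 212 / 16.3) ≈ 962.17.
Average inventory = Q*/2 ≈ 962.17 / 2 = 481.086.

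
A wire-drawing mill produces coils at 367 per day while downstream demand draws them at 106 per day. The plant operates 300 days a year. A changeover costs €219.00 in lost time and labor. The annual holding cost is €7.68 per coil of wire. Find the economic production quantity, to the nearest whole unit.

Annual demand D = 106 × 300 = 31,800.
Production build-up factor (1 − d/p) = 1 − 106/367 = 0.7112.
Q* = √(2DS / (H(1 − d/p))) = √(2 × 31,800 × 219 / (7.68 × 0.7112)).
= √(13,928,400 / 5.4618) ≈ 1596.919.

Q* ≈ 1,597 coils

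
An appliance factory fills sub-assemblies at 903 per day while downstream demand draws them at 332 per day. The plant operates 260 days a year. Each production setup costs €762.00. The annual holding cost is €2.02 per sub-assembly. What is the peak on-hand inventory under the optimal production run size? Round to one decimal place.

I_max ≈ 6,417.2 sub-assemblies

Annual demand D = 332 × 260 = 86,320.
Production build-up factor (1 − d/p) = 1 − 332/903 = 0.6323.
Q* = √(2DS / (H(1 − d/p))) = √(2 × 86,320 × 762 / (2.02 × 0.6323)).
= √(131,551,680 / 1.2773) ≈ 10148.418.
Maximum inventory = Q*(1 − d/p) = 10148.418 × 0.6323 ≈ 6417.217.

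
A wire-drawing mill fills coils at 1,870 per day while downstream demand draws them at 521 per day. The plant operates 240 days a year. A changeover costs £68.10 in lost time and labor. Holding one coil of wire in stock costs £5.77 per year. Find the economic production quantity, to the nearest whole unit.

Annual demand D = 521 × 240 = 125,040.
Production build-up factor (1 − d/p) = 1 − 521/1,870 = 0.7214.
Q* = √(2DS / (H(1 − d/p))) = √(2 × 125,040 × 68.1 / (5.77 × 0.7214)).
= √(17,030,448 / 4.1624) ≈ 2022.740.

Q* ≈ 2,023 coils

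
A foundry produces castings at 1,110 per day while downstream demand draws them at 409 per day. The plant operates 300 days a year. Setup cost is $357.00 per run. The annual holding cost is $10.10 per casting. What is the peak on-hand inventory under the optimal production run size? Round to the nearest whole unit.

I_max ≈ 2,340 castings

Annual demand D = 409 × 300 = 122,700.
Production build-up factor (1 − d/p) = 1 − 409/1,110 = 0.6315.
Q* = √(2DS / (H(1 − d/p))) = √(2 × 122,700 × 357 / (10.1 × 0.6315)).
= √(87,607,800 / 6.3785) ≈ 3706.066.
Maximum inventory = Q*(1 − d/p) = 3706.066 × 0.6315 ≈ 2340.498.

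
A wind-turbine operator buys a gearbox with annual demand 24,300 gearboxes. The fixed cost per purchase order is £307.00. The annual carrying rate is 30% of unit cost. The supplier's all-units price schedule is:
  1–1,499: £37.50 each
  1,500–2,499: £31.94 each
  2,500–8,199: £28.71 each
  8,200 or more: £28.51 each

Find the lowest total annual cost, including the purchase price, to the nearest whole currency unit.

TC* ≈ £711,403

Holding cost per unit per year at price C is H = 0.30·C.
For each price level, check whether its EOQ is feasible; otherwise the best quantity at that price is the breakpoint.
EOQ at £37.50 = 1151.6 (feasible in tier 1): TC = 24,300×£37.50 + (24,300/1151.6)×307 + (1151.6/2)×0.30×£37.50 = £924,205.78.
EOQ at £31.94 = 1247.8 < 1500, so use break Q=1500: TC = 24,300×£31.94 + (24,300/1500.0)×307 + (1500.0/2)×0.30×£31.94 = £788,301.90.
EOQ at £28.71 = 1316.2 < 2500, so use break Q=2500: TC = 24,300×£28.71 + (24,300/2500.0)×307 + (2500.0/2)×0.30×£28.71 = £711,403.29.
EOQ at £28.51 = 1320.8 < 8200, so use break Q=8200: TC = 24,300×£28.51 + (24,300/8200.0)×307 + (8200.0/2)×0.30×£28.51 = £728,770.07.
Lowest total cost among the candidates is at Q = 2500.0.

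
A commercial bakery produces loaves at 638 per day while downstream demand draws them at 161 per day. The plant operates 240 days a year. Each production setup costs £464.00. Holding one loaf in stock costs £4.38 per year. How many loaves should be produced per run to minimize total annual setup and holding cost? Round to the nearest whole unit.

Annual demand D = 161 × 240 = 38,640.
Production build-up factor (1 − d/p) = 1 − 161/638 = 0.7476.
Q* = √(2DS / (H(1 − d/p))) = √(2 × 38,640 × 464 / (4.38 × 0.7476)).
= √(35,857,920 / 3.2747) ≈ 3309.075.

Q* ≈ 3,309 loaves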